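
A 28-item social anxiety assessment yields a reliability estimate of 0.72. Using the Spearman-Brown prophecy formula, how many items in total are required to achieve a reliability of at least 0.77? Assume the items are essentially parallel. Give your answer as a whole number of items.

37

Invert Spearman-Brown to solve for n:
n = r_target (1 − r_old) / [ r_old (1 − r_target) ]
n = 0.77 × (1 − 0.72) / [ 0.72 × (1 − 0.77) ]
n = 0.2156 / 0.1656 ≈ 1.3019
1.3019 × 28 = 36.45 → 37 items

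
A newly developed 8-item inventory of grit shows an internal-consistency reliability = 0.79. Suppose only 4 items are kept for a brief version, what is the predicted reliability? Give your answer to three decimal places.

0.653

Length ratio n = 4/8 = 0.5
Apply the Spearman-Brown prophecy formula, r' = nr / [1 + (n − 1)r]:
r_new = (0.5 × 0.79) / (1 + (0.5 − 1) × 0.79)
r_new = 0.3950 / 0.6050 ≈ 0.6529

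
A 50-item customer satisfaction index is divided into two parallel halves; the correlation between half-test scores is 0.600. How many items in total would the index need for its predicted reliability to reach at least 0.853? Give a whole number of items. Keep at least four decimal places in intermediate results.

Corrected full-test reliability: r_full = 2 × 0.600 / (1 + 0.600) ≈ 0.7500
Solve Spearman-Brown for n: n = 0.853(1 − 0.7500) / [0.7500(1 − 0.853)] = 1.9342
Required items = 1.9342 × 50 = 96.71, so 97 items.

97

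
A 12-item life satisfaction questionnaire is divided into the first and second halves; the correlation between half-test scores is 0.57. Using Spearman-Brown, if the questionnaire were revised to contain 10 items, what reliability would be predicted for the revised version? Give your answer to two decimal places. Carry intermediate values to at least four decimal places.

Spearman-Brown correction (n = 2): r_full = 2·0.57/(1 + 0.57) = 0.7261
Then adjust to 10 items: n = 10/12 = 0.8333
r_new = n·r_full / (1 + (n − 1)·r_full) = 0.6051 / 0.8790 ≈ 0.6884

0.69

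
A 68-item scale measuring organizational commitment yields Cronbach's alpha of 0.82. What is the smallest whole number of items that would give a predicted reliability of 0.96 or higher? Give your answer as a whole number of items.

n = 0.96 × (1 − 0.82) / [ 0.82 × (1 − 0.96) ]
  = 0.1728 / 0.0328 = 5.2683
5.2683 × 68 = 358.24 → 359 items

359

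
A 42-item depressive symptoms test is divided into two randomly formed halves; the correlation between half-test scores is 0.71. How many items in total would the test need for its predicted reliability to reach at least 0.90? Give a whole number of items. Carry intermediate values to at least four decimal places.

78

r_full = 2(0.71)/(1 + 0.71) = 0.8304
n = r_tgt(1 − r_full) / [r_full(1 − r_tgt)] = 0.90 × 0.1696 / (0.8304 × 0.10) ≈ 1.8382
Items = 1.8382 × 42 ≈ 77.20 → 78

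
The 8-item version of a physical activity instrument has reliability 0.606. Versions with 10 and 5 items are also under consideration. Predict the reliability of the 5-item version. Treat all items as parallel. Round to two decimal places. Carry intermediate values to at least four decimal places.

0.49

Only the ratio of lengths matters: n = 5/8 = 0.6250
r_{5} = n·r / (1 + (n − 1)·r) = 0.3787 / 0.7728 ≈ 0.4900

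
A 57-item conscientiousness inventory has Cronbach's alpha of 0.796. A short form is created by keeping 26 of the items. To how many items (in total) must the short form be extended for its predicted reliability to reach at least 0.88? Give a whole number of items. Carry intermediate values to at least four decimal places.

108

First, r for the 26-item form: n = 26/57 = 0.4561, so r_26 = 0.4561·0.796/(1 + (0.4561 − 1)·0.796) = 0.6402
Length factor from the short form to reach 0.88: n' = 0.88(1 − 0.6402) / [0.6402(1 − 0.88)] ≈ 4.1214
Total items = 4.1214 × 26 = 107.16, rounded up to 108.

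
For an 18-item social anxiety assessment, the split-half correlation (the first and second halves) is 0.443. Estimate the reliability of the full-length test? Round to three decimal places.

Apply the Spearman-Brown correction with n = 2:
r_full = 2(0.443) / (1 + 0.443)
r_full = 0.8860 / 1.4430 ≈ 0.6140

0.614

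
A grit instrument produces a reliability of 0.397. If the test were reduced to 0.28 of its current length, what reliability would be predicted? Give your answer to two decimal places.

r_new = 0.28·0.397 / [1 + (0.28 − 1)·0.397]
r_new = 0.1112 / 0.7142 ≈ 0.1557

0.16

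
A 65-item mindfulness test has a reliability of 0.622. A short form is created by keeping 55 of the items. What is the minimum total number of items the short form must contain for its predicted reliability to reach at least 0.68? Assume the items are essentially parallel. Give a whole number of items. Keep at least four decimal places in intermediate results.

84

Short-form reliability: n = 55/65 = 0.8462; r_55 = n·r/(1+(n−1)r) ≈ 0.5820
Then solve for n' with r_old = 0.5820, r_target = 0.68: n' = 0.68(1 − 0.5820)/[0.5820(1 − 0.68)] = 1.5262
Total items = 1.5262 × 55 = 83.94, rounded up to 84.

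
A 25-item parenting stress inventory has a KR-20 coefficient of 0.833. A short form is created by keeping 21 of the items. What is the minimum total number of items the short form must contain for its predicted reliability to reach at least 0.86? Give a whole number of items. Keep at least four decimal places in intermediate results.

31

First, r for the 21-item form: n = 21/25 = 0.8400, so r_21 = 0.8400·0.833/(1 + (0.8400 − 1)·0.833) = 0.8073
Length factor from the short form to reach 0.86: n' = 0.86(1 − 0.8073) / [0.8073(1 − 0.86)] ≈ 1.4663
Items = 1.4663 × 21 ≈ 30.79 → 31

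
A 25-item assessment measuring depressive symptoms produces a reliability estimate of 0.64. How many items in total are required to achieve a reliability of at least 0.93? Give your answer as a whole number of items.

187

Rearranging the Spearman-Brown formula for n,
n = r_target (1 − r_old) / [ r_old (1 − r_target) ]
n = 0.93 × (1 − 0.64) / [ 0.64 × (1 − 0.93) ]
  = 0.3348 / 0.0448 = 7.4732
So the test needs 7.4732 × 25 ≈ 186.83 items; rounding up, 187.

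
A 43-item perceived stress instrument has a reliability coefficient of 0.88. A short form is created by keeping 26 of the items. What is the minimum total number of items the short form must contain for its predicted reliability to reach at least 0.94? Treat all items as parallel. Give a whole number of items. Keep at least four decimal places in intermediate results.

92

Short-form reliability: n = 26/43 = 0.6047; r_26 = n·r/(1+(n−1)r) ≈ 0.8160
Then solve for n' with r_old = 0.8160, r_target = 0.94: n' = 0.94(1 − 0.8160)/[0.8160(1 − 0.94)] = 3.5327
Items = 3.5327 × 26 ≈ 91.85 → 92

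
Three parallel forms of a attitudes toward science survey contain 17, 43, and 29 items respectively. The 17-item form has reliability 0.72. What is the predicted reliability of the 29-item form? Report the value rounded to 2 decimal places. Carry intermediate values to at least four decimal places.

0.81

Only the ratio of lengths matters: n = 29/17 = 1.7059
r_{29} = n·r / (1 + (n − 1)·r) = 1.2282 / 1.5082 ≈ 0.8143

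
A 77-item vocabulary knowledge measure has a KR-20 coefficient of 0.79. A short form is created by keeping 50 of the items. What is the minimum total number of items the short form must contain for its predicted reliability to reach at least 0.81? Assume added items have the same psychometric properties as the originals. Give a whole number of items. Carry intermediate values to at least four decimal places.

88

Short-form reliability: n = 50/77 = 0.6494; r_50 = n·r/(1+(n−1)r) ≈ 0.7096
Then solve for n' with r_old = 0.7096, r_target = 0.81: n' = 0.81(1 − 0.7096)/[0.7096(1 − 0.81)] = 1.7447
Total items = 1.7447 × 50 = 87.23, rounded up to 88.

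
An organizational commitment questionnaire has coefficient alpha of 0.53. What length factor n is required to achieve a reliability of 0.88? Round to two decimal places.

n = 0.88 × (1 − 0.53) / [ 0.53 × (1 − 0.88) ]
  = 0.4136 / 0.0636 = 6.5031

6.50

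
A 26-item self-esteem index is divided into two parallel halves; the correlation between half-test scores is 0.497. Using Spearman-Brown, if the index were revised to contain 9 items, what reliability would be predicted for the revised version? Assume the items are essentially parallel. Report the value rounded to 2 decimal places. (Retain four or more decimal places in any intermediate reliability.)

Spearman-Brown correction (n = 2): r_full = 2·0.497/(1 + 0.497) = 0.6640
Then adjust to 9 items: n = 9/26 = 0.3462
r_new = n·r_full / (1 + (n − 1)·r_full) = 0.2299 / 0.5659 ≈ 0.4063

0.41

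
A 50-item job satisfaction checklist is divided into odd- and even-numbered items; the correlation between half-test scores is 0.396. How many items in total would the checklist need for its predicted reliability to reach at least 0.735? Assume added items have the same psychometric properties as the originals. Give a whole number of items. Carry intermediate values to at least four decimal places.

r_full = 2(0.396)/(1 + 0.396) = 0.5673
Solve Spearman-Brown for n: n = 0.735(1 − 0.5673) / [0.5673(1 − 0.735)] = 2.1155
Items = 2.1155 × 50 ≈ 105.77 → 106

106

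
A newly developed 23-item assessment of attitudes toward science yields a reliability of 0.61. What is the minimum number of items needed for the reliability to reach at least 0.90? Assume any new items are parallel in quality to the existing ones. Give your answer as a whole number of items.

n = [0.90 × 0.39] / [0.61 × 0.10]
n = 0.3510 / 0.0610 ≈ 5.7541
So the test needs 5.7541 × 23 ≈ 132.34 items; rounding up, 133.

133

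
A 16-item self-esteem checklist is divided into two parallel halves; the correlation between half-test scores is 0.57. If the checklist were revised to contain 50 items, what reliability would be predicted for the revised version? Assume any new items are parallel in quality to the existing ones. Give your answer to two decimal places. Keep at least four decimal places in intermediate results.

First correct the split-half correlation to full-test reliability: r_full = 2 × 0.57 / (1 + 0.57) ≈ 0.7261
Length factor from 16 to 50 items: n = 50/16 = 3.1250
r_new = n·r_full / (1 + (n − 1)·r_full) = 2.2691 / 2.5430 ≈ 0.8923

0.89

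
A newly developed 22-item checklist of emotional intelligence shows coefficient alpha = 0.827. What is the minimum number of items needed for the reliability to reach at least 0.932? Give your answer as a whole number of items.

n = [0.932 × 0.173] / [0.827 × 0.068]
n = 0.161236 / 0.056236 ≈ 2.8671
2.8671 × 22 = 63.08 → 64 items

64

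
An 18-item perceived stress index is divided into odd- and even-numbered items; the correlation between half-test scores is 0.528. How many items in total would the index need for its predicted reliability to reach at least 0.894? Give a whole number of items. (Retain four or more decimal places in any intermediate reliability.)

68

Corrected full-test reliability: r_full = 2 × 0.528 / (1 + 0.528) ≈ 0.6911
n = r_tgt(1 − r_full) / [r_full(1 − r_tgt)] = 0.894 × 0.3089 / (0.6911 × 0.106) ≈ 3.7697
Required items = 3.7697 × 18 = 67.85, so 68 items.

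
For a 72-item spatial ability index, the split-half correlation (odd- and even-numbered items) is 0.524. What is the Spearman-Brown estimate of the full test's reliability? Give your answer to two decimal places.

r_full = 2r_hh / (1 + r_hh) = 2 × 0.524 / (1 + 0.524)
r_full = 1.0480 / 1.5240 ≈ 0.6877

0.69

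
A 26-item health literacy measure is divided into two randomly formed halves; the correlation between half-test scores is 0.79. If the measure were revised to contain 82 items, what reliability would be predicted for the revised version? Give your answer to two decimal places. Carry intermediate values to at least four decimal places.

0.96

Spearman-Brown correction (n = 2): r_full = 2·0.79/(1 + 0.79) = 0.8827
Then adjust to 82 items: n = 82/26 = 3.1538
r_new = n·r_full / (1 + (n − 1)·r_full) = 2.7839 / 2.9012 ≈ 0.9596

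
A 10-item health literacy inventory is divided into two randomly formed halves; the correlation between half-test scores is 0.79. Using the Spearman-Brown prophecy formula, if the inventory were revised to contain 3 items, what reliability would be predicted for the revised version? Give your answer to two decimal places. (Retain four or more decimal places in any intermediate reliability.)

Full-test reliability from the split-half r: r_full = 2(0.79)/(1 + 0.79) = 0.8827
Length factor from 10 to 3 items: n = 3/10 = 0.3000
r_new = n·r_full / (1 + (n − 1)·r_full) = 0.2648 / 0.3821 ≈ 0.6930

0.69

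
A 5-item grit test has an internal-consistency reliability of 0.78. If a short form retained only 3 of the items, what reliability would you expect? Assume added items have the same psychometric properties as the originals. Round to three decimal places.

0.680

The new length is 3/5 = 0.6 times the old.
r_new = (0.6 × 0.78) / (1 + (0.6 − 1) × 0.78)
r_new = 0.4680 / 0.6880 ≈ 0.6802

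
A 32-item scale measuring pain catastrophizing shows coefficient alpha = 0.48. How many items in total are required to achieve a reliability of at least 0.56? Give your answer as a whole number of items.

45

n = 0.56 × (1 − 0.48) / [ 0.48 × (1 − 0.56) ]
  = 0.2912 / 0.2112 = 1.3788
Items needed = n × 32 = 1.3788 × 32 ≈ 44.12 → round up to 45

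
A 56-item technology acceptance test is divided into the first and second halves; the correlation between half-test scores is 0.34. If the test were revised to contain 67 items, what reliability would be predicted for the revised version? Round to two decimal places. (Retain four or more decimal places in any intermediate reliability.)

0.55

Full-test reliability from the split-half r: r_full = 2(0.34)/(1 + 0.34) = 0.5075
Length factor from 56 to 67 items: n = 67/56 = 1.1964
r_new = n·r_full / (1 + (n − 1)·r_full) = 0.6072 / 1.0997 ≈ 0.5522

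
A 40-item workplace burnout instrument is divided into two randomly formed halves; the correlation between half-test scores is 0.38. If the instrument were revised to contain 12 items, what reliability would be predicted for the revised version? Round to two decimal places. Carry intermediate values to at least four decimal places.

Spearman-Brown correction (n = 2): r_full = 2·0.38/(1 + 0.38) = 0.5507
Length factor from 40 to 12 items: n = 12/40 = 0.3000
r_new = n·r_full / (1 + (n − 1)·r_full) = 0.1652 / 0.6145 ≈ 0.2688

0.27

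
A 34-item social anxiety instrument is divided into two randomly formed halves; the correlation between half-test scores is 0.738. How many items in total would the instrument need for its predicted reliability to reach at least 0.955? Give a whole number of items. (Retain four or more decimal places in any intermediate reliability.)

129

Corrected full-test reliability: r_full = 2 × 0.738 / (1 + 0.738) ≈ 0.8493
n = r_tgt(1 − r_full) / [r_full(1 − r_tgt)] = 0.955 × 0.1507 / (0.8493 × 0.045) ≈ 3.7657
Required items = 3.7657 × 34 = 128.03, so 129 items.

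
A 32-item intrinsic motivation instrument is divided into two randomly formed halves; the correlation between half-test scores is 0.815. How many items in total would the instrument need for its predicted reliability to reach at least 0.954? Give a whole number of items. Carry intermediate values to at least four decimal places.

76

r_full = 2(0.815)/(1 + 0.815) = 0.8981
Solve Spearman-Brown for n: n = 0.954(1 − 0.8981) / [0.8981(1 − 0.954)] = 2.3531
Required items = 2.3531 × 32 = 75.30, so 76 items.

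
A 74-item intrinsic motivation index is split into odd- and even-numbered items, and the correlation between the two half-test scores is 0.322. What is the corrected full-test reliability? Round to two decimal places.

0.49

Each half is half the length of the full test, so the full test is n = 2 times a half.
r_full = 2(0.322) / (1 + 0.322)
       = 0.6440 / 1.3220 = 0.4871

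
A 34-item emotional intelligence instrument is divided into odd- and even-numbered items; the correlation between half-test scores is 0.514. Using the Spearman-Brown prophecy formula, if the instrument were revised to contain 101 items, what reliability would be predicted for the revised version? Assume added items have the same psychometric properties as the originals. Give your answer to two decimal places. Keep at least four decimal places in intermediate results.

0.86

Full-test reliability from the split-half r: r_full = 2(0.514)/(1 + 0.514) = 0.6790
Then adjust to 101 items: n = 101/34 = 2.9706
r_new = n·r_full / (1 + (n − 1)·r_full) = 2.0170 / 2.3380 ≈ 0.8627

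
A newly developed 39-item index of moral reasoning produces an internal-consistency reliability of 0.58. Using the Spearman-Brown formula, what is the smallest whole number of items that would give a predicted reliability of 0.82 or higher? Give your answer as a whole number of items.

n = [0.82 × 0.42] / [0.58 × 0.18]
n = 0.3444 / 0.1044 ≈ 3.2989
So the test needs 3.2989 × 39 ≈ 128.66 items; rounding up, 129.

129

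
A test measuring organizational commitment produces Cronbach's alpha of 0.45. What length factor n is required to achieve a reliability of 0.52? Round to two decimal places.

n = 0.52(1 − 0.45) / [0.45(1 − 0.52)]
n = 0.2860 / 0.2160 ≈ 1.3241

1.32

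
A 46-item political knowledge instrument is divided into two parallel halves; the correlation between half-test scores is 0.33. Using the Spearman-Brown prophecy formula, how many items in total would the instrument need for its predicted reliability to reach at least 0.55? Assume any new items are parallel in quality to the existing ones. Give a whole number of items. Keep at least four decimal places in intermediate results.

58

Corrected full-test reliability: r_full = 2 × 0.33 / (1 + 0.33) ≈ 0.4962
Solve Spearman-Brown for n: n = 0.55(1 − 0.4962) / [0.4962(1 − 0.55)] = 1.2409
Required items = 1.2409 × 46 = 57.08, so 58 items.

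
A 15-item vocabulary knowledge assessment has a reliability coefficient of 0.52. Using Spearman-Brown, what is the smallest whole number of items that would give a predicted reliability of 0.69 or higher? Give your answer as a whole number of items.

n = [0.69 × 0.48] / [0.52 × 0.31]
n = 0.3312 / 0.1612 ≈ 2.0546
So the test needs 2.0546 × 15 ≈ 30.82 items; rounding up, 31.

31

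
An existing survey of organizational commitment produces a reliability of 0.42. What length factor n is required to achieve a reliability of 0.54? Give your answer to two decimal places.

Rearranging the Spearman-Brown formula for n,
n = r*(1 − r) / [ r (1 − r*) ]
n = 0.54(1 − 0.42) / [0.42(1 − 0.54)]
  = 0.3132 / 0.1932 = 1.6211

1.62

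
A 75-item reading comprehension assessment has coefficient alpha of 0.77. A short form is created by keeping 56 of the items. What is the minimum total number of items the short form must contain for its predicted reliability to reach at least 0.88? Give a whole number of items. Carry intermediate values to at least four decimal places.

165

Short-form reliability: n = 56/75 = 0.7467; r_56 = n·r/(1+(n−1)r) ≈ 0.7143
Then solve for n' with r_old = 0.7143, r_target = 0.88: n' = 0.88(1 − 0.7143)/[0.7143(1 − 0.88)] = 2.9331
Items = 2.9331 × 56 ≈ 164.25 → 165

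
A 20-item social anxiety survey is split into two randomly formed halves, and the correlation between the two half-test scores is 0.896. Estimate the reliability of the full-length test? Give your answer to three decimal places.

The full test is twice the length of either half (n = 2).
r_full = 2r_hh / (1 + r_hh) = 2 × 0.896 / (1 + 0.896)
       = 1.7920 / 1.8960 = 0.9451

0.945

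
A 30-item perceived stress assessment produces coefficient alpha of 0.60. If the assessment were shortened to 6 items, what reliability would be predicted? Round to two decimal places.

Length ratio n = 6/30 = 0.2
r_new = 0.2·0.60 / [1 + (0.2 − 1)·0.60]
     = 0.1200 / 0.5200 = 0.2308

0.23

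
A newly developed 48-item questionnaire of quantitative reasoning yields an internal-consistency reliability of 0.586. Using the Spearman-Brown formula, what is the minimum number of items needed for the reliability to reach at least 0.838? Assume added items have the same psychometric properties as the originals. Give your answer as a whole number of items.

176

Rearranging the Spearman-Brown formula for n,
n = r*(1 − r) / [ r (1 − r*) ]
n = 0.838 × (1 − 0.586) / [ 0.586 × (1 − 0.838) ]
n = 0.346932 / 0.094932 ≈ 3.6545
Items needed = n × 48 = 3.6545 × 48 ≈ 175.42 → round up to 176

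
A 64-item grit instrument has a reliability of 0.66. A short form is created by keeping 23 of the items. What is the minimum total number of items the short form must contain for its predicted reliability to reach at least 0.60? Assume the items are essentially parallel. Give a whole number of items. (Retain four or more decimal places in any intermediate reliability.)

50

Short-form reliability: n = 23/64 = 0.3594; r_23 = n·r/(1+(n−1)r) ≈ 0.4110
Then solve for n' with r_old = 0.4110, r_target = 0.60: n' = 0.60(1 − 0.4110)/[0.4110(1 − 0.60)] = 2.1496
Total items = 2.1496 × 23 = 49.44, rounded up to 50.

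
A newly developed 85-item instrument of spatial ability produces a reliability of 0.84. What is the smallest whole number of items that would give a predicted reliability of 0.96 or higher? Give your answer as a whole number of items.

n = 0.96 × (1 − 0.84) / [ 0.84 × (1 − 0.96) ]
n = 0.1536 / 0.0336 ≈ 4.5714
Items needed = n × 85 = 4.5714 × 85 ≈ 388.57 → round up to 389

389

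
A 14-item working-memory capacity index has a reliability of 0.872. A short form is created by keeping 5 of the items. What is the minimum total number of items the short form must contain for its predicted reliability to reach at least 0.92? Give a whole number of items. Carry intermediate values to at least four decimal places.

First, r for the 5-item form: n = 5/14 = 0.3571, so r_5 = 0.3571·0.872/(1 + (0.3571 − 1)·0.872) = 0.7087
Then solve for n' with r_old = 0.7087, r_target = 0.92: n' = 0.92(1 − 0.7087)/[0.7087(1 − 0.92)] = 4.7269
Items = 4.7269 × 5 ≈ 23.63 → 24

24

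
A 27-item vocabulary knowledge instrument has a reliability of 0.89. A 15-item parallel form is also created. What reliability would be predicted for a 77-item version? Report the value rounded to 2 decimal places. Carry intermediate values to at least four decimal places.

The 15-item form is not needed; work directly from the 27-item form with n = 77/27 = 2.8519.
r_{77} = n·r / (1 + (n − 1)·r) = 2.5382 / 2.6482 ≈ 0.9585

0.96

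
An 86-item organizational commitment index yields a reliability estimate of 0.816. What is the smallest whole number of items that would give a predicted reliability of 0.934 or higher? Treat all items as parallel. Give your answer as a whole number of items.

Rearranging the Spearman-Brown formula for n,
n = r*(1 − r) / [ r (1 − r*) ]
n = 0.934 × (1 − 0.816) / [ 0.816 × (1 − 0.934) ]
  = 0.171856 / 0.053856 = 3.1910
Items needed = n × 86 = 3.1910 × 86 ≈ 274.43 → round up to 275

275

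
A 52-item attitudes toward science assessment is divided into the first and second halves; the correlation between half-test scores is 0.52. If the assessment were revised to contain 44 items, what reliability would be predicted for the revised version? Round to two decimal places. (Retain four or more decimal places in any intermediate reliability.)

First correct the split-half correlation to full-test reliability: r_full = 2 × 0.52 / (1 + 0.52) ≈ 0.6842
Length factor from 52 to 44 items: n = 44/52 = 0.8462
r_new = n·r_full / (1 + (n − 1)·r_full) = 0.5790 / 0.8948 ≈ 0.6471

0.65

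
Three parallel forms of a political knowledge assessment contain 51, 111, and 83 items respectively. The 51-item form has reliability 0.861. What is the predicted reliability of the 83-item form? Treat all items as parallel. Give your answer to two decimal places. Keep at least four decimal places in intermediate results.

0.91

The 111-item form is not needed; work directly from the 51-item form with n = 83/51 = 1.6275.
r_{83} = n·r / (1 + (n − 1)·r) = 1.4013 / 1.5403 ≈ 0.9098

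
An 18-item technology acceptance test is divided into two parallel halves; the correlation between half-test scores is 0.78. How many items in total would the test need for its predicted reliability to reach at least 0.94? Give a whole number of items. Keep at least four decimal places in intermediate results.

r_full = 2(0.78)/(1 + 0.78) = 0.8764
Solve Spearman-Brown for n: n = 0.94(1 − 0.8764) / [0.8764(1 − 0.94)] = 2.2095
Items = 2.2095 × 18 ≈ 39.77 → 40

40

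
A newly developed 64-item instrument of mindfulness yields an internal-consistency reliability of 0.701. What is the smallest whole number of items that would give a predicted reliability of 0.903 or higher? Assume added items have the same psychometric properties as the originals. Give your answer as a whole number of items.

255

n = [0.903 × 0.299] / [0.701 × 0.097]
n = 0.269997 / 0.067997 ≈ 3.9707
3.9707 × 64 = 254.12 → 255 items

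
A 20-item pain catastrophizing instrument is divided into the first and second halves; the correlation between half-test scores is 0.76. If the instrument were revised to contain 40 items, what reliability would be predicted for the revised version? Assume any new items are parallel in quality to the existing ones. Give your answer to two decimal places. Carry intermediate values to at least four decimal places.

0.93

First correct the split-half correlation to full-test reliability: r_full = 2 × 0.76 / (1 + 0.76) ≈ 0.8636
Length factor from 20 to 40 items: n = 40/20 = 2.0000
r_new = n·r_full / (1 + (n − 1)·r_full) = 1.7272 / 1.8636 ≈ 0.9268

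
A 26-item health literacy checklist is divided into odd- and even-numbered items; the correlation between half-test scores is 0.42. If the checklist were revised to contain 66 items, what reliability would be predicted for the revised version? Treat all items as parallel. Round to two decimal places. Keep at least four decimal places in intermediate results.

Spearman-Brown correction (n = 2): r_full = 2·0.42/(1 + 0.42) = 0.5915
Length factor from 26 to 66 items: n = 66/26 = 2.5385
r_new = n·r_full / (1 + (n − 1)·r_full) = 1.5015 / 1.9100 ≈ 0.7861

0.79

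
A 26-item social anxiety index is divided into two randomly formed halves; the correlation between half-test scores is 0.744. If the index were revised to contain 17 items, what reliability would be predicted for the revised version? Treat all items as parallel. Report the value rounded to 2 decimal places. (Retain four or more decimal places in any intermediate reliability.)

Full-test reliability from the split-half r: r_full = 2(0.744)/(1 + 0.744) = 0.8532
Length factor from 26 to 17 items: n = 17/26 = 0.6538
r_new = n·r_full / (1 + (n − 1)·r_full) = 0.5578 / 0.7046 ≈ 0.7917

0.79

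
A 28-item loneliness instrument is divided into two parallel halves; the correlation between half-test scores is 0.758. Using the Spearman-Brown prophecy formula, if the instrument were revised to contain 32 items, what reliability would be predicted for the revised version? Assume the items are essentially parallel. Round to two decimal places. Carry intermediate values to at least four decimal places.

0.88

First correct the split-half correlation to full-test reliability: r_full = 2 × 0.758 / (1 + 0.758) ≈ 0.8623
Length factor from 28 to 32 items: n = 32/28 = 1.1429
r_new = n·r_full / (1 + (n − 1)·r_full) = 0.9855 / 1.1232 ≈ 0.8774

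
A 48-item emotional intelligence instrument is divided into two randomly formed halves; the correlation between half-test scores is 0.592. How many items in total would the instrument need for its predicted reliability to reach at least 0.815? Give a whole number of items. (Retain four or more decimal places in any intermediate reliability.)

73

r_full = 2(0.592)/(1 + 0.592) = 0.7437
Solve Spearman-Brown for n: n = 0.815(1 − 0.7437) / [0.7437(1 − 0.815)] = 1.5182
Required items = 1.5182 × 48 = 72.87, so 73 items.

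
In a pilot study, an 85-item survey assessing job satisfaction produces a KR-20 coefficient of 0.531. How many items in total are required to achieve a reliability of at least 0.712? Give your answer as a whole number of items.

n = [0.712 × 0.469] / [0.531 × 0.288]
  = 0.333928 / 0.152928 = 2.1836
Items needed = n × 85 = 2.1836 × 85 ≈ 185.61 → round up to 186

186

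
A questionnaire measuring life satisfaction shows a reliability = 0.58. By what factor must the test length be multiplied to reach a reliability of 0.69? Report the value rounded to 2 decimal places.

Rearranging the Spearman-Brown formula for n,
n = r*(1 − r) / [ r (1 − r*) ]
n = 0.69(1 − 0.58) / [0.58(1 − 0.69)]
n = 0.2898 / 0.1798 ≈ 1.6118

1.61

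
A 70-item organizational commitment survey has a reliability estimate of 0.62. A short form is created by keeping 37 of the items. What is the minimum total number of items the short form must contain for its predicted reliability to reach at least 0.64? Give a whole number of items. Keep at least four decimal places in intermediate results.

Short-form reliability: n = 37/70 = 0.5286; r_37 = n·r/(1+(n−1)r) ≈ 0.4631
Length factor from the short form to reach 0.64: n' = 0.64(1 − 0.4631) / [0.4631(1 − 0.64)] ≈ 2.0611
Total items = 2.0611 × 37 = 76.26, rounded up to 77.

77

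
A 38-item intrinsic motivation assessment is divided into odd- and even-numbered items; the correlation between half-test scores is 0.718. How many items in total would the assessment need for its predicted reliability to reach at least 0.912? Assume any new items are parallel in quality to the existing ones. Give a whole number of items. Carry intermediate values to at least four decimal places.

Corrected full-test reliability: r_full = 2 × 0.718 / (1 + 0.718) ≈ 0.8359
n = r_tgt(1 − r_full) / [r_full(1 − r_tgt)] = 0.912 × 0.1641 / (0.8359 × 0.088) ≈ 2.0345
Items = 2.0345 × 38 ≈ 77.31 → 78

78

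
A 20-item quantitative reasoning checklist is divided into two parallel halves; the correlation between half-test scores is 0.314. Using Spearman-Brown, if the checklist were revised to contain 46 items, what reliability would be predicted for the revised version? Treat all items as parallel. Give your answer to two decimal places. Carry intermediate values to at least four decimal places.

0.68

Spearman-Brown correction (n = 2): r_full = 2·0.314/(1 + 0.314) = 0.4779
Length factor from 20 to 46 items: n = 46/20 = 2.3000
r_new = n·r_full / (1 + (n − 1)·r_full) = 1.0992 / 1.6213 ≈ 0.6780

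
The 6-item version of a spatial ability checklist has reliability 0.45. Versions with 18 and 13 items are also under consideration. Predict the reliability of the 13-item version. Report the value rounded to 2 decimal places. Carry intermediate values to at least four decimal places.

0.64

The 18-item form is not needed; work directly from the 6-item form with n = 13/6 = 2.1667.
r_{13} = n·r / (1 + (n − 1)·r) = 0.9750 / 1.5250 ≈ 0.6393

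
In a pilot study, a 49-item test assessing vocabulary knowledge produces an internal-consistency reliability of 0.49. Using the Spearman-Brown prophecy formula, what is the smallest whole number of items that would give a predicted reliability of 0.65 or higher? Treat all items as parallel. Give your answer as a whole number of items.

95

Spearman-Brown solved for the length factor n:
n = r_target (1 − r_old) / [ r_old (1 − r_target) ]
n = 0.65(1 − 0.49) / [0.49(1 − 0.65)]
n = 0.3315 / 0.1715 ≈ 1.9329
1.9329 × 49 = 94.71 → 95 items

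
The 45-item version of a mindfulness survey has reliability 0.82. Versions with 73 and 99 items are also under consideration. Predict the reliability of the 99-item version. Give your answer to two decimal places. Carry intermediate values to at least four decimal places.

0.91

Only the ratio of lengths matters: n = 99/45 = 2.2000
r_{99} = n·r / (1 + (n − 1)·r) = 1.8040 / 1.9840 ≈ 0.9093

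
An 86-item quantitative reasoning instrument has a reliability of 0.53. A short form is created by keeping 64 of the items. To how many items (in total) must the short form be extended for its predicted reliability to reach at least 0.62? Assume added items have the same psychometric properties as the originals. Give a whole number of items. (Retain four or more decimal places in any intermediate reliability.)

Short-form reliability: n = 64/86 = 0.7442; r_64 = n·r/(1+(n−1)r) ≈ 0.4563
Length factor from the short form to reach 0.62: n' = 0.62(1 − 0.4563) / [0.4563(1 − 0.62)] ≈ 1.9441
Total items = 1.9441 × 64 = 124.42, rounded up to 125.

125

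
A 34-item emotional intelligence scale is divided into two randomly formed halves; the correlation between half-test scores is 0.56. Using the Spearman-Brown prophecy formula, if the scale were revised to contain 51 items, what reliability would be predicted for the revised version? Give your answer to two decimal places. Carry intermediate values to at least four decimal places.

0.79

First correct the split-half correlation to full-test reliability: r_full = 2 × 0.56 / (1 + 0.56) ≈ 0.7179
Length factor from 34 to 51 items: n = 51/34 = 1.5000
r_new = n·r_full / (1 + (n − 1)·r_full) = 1.0768 / 1.3590 ≈ 0.7923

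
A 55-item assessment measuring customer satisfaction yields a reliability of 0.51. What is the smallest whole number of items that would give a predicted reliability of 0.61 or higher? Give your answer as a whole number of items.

Spearman-Brown solved for the length factor n:
n = r*(1 − r) / [ r (1 − r*) ]
n = [0.61 × 0.49] / [0.51 × 0.39]
  = 0.2989 / 0.1989 = 1.5028
Items needed = n × 55 = 1.5028 × 55 ≈ 82.65 → round up to 83

83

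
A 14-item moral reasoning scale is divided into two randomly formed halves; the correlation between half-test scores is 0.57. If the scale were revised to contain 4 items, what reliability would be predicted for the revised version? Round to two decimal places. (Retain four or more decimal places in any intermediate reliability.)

Spearman-Brown correction (n = 2): r_full = 2·0.57/(1 + 0.57) = 0.7261
Then adjust to 4 items: n = 4/14 = 0.2857
r_new = n·r_full / (1 + (n − 1)·r_full) = 0.2074 / 0.4813 ≈ 0.4309

0.43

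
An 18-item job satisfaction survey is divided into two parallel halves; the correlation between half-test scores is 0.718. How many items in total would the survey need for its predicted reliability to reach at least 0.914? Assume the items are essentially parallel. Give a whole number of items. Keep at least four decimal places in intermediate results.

38

r_full = 2(0.718)/(1 + 0.718) = 0.8359
Solve Spearman-Brown for n: n = 0.914(1 − 0.8359) / [0.8359(1 − 0.914)] = 2.0864
Required items = 2.0864 × 18 = 37.56, so 38 items.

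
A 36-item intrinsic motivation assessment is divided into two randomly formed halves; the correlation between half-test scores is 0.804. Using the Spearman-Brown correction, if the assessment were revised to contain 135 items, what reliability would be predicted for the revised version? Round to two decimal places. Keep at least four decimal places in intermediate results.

Full-test reliability from the split-half r: r_full = 2(0.804)/(1 + 0.804) = 0.8914
Then adjust to 135 items: n = 135/36 = 3.7500
r_new = n·r_full / (1 + (n − 1)·r_full) = 3.3427 / 3.4513 ≈ 0.9685

0.97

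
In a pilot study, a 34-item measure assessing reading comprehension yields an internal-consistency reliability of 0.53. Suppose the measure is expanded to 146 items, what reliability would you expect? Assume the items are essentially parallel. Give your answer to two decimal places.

0.83

Length ratio n = 146/34 = 4.2941
By Spearman-Brown, r_new = n r / (1 + (n − 1) r).
r_new = 4.2941·0.53 / [1 + (4.2941 − 1)·0.53]
     = 2.2759 / 2.7459 = 0.8288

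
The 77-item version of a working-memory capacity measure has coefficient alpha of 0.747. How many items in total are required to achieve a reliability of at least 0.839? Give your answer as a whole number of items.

136

n = 0.839 × (1 − 0.747) / [ 0.747 × (1 − 0.839) ]
  = 0.212267 / 0.120267 = 1.7650
1.7650 × 77 = 135.91 → 136 items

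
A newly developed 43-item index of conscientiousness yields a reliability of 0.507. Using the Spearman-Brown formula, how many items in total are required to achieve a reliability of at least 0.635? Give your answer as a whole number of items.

n = 0.635(1 − 0.507) / [0.507(1 − 0.635)]
  = 0.313055 / 0.185055 = 1.6917
So the test needs 1.6917 × 43 ≈ 72.74 items; rounding up, 73.

73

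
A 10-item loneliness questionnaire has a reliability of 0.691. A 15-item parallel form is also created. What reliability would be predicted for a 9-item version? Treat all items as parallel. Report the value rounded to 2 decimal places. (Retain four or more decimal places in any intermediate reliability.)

0.67

Only the ratio of lengths matters: n = 9/10 = 0.9000
r_{9} = n·r / (1 + (n − 1)·r) = 0.6219 / 0.9309 ≈ 0.6681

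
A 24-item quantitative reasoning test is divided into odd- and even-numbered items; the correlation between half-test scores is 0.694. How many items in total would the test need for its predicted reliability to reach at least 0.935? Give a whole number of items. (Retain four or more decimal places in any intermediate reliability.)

77

Corrected full-test reliability: r_full = 2 × 0.694 / (1 + 0.694) ≈ 0.8194
n = r_tgt(1 − r_full) / [r_full(1 − r_tgt)] = 0.935 × 0.1806 / (0.8194 × 0.065) ≈ 3.1704
Required items = 3.1704 × 24 = 76.09, so 77 items.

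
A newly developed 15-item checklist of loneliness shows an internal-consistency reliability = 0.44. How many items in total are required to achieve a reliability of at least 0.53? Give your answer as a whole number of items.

Spearman-Brown solved for the length factor n:
n = r_target (1 − r_old) / [ r_old (1 − r_target) ]
n = 0.53(1 − 0.44) / [0.44(1 − 0.53)]
  = 0.2968 / 0.2068 = 1.4352
1.4352 × 15 = 21.53 → 22 items

22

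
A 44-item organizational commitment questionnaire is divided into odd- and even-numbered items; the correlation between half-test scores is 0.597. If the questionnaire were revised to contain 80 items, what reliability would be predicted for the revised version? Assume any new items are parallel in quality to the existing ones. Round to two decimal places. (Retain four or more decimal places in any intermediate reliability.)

0.84

Spearman-Brown correction (n = 2): r_full = 2·0.597/(1 + 0.597) = 0.7477
Then adjust to 80 items: n = 80/44 = 1.8182
r_new = n·r_full / (1 + (n − 1)·r_full) = 1.3595 / 1.6118 ≈ 0.8435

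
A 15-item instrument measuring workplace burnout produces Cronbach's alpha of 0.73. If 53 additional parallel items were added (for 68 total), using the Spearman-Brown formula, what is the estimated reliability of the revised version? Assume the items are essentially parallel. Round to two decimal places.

0.92

n = 68/15 = 4.5333
r_new = (4.5333 × 0.73) / (1 + (4.5333 − 1) × 0.73)
     = 3.3093 / 3.5793 = 0.9246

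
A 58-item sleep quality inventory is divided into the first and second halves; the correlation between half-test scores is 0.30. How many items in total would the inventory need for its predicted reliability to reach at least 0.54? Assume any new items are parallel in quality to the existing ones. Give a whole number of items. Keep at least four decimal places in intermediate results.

r_full = 2(0.30)/(1 + 0.30) = 0.4615
Solve Spearman-Brown for n: n = 0.54(1 − 0.4615) / [0.4615(1 − 0.54)] = 1.3698
Items = 1.3698 × 58 ≈ 79.45 → 80

80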